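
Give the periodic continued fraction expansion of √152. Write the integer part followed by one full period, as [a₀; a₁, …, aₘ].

[12; 3, 24]

a₀ = ⌊√152⌋ = 12.
With m₀=0, d₀=1 and mₖ₊₁ = dₖaₖ − mₖ, dₖ₊₁ = (n − mₖ₊₁²)/dₖ, aₖ₊₁ = ⌊(a₀+mₖ₊₁)/dₖ₊₁⌋:
  k=1: m=12, d=8, a=3
  k=2: m=12, d=1, a=24
d=1 and a=2a₀=24 at k=2, so the next step gives (m, d) = (12, 8) again — its k=1 value — and the period has length 2.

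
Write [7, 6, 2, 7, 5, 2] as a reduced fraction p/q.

Using pₖ = aₖpₖ₋₁ + pₖ₋₂ and qₖ = aₖqₖ₋₁ + qₖ₋₂:
  k=0: a=7, p=7, q=1
  k=1: a=6, p=43, q=6
  k=2: a=2, p=93, q=13
  k=3: a=7, p=694, q=97
  k=4: a=5, p=3563, q=498
  k=5: a=2, p=7820, q=1093

7820/1093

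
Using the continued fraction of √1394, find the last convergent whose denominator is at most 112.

√1394 = [37; 2, 1, 36, 1, 2, 74, …] (period length 6).
Convergents:
  p_0/q_0 = 37/1
  p_1/q_1 = 75/2
  p_2/q_2 = 112/3
  p_3/q_3 = 4107/110
  p_4/q_4 = 4219/113
q_3 = 110 ≤ 112 < 113 = q_4, so the answer is 4107/110.

4107/110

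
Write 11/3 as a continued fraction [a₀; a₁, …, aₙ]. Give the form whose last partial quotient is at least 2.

11 = 3*3 + 2
3 = 1*2 + 1
2 = 2*1 + 0  (stop)
So 11/3 = [3; 1, 2].

[3; 1, 2]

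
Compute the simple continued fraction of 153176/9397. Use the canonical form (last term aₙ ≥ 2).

[16; 3, 3, 18, 1, 7, 6]

153176 = 16·9397 + 2824
9397 = 3·2824 + 925
2824 = 3·925 + 49
925 = 18·49 + 43
49 = 1·43 + 6
43 = 7·6 + 1
6 = 6·1 + 0  (stop)
So 153176/9397 = [16; 3, 3, 18, 1, 7, 6].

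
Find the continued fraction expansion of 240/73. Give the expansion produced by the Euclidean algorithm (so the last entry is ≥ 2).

240 = 3·73 + 21
73 = 3·21 + 10
21 = 2·10 + 1
10 = 10·1 + 0  (stop)
So 240/73 = [3; 3, 2, 10].

[3; 3, 2, 10]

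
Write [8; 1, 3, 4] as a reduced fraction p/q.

Using pₖ = aₖpₖ₋₁ + pₖ₋₂ and qₖ = aₖqₖ₋₁ + qₖ₋₂:
  k=0: a=8, p=8, q=1
  k=1: a=1, p=9, q=1
  k=2: a=3, p=35, q=4
  k=3: a=4, p=149, q=17

149/17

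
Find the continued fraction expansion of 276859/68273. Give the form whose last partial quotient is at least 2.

276859 = 4×68273 + 3767
68273 = 18×3767 + 467
3767 = 8×467 + 31
467 = 15×31 + 2
31 = 15×2 + 1
2 = 2×1 + 0  (stop)
So 276859/68273 = [4; 18, 8, 15, 15, 2].

[4; 18, 8, 15, 15, 2]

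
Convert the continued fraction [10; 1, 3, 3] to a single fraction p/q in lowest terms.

Fold from the inside: start with 3/1.
  3 + 1/3 = 10/3
  1 + 3/10 = 13/10
  10 + 10/13 = 140/13

140/13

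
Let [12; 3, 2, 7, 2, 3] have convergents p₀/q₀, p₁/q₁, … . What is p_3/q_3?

639/52

Using pₖ = aₖpₖ₋₁ + pₖ₋₂, qₖ = aₖqₖ₋₁ + qₖ₋₂ (with p₋₁=1, p₋₂=0, q₋₁=0, q₋₂=1):
  k=0: a=12, p=12, q=1
  k=1: a=3, p=37, q=3
  k=2: a=2, p=86, q=7
  k=3: a=7, p=639, q=52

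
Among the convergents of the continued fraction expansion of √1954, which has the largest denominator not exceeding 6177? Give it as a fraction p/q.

95525/2161

√1954 = [44; 4, 1, 9, 44, 9, 1, 4, 88, …] (period length 8).
Convergents:
  p_0/q_0 = 44/1
  p_1/q_1 = 177/4
  p_2/q_2 = 221/5
  p_3/q_3 = 2166/49
  p_4/q_4 = 95525/2161
  p_5/q_5 = 861891/19498
q_4 = 2161 ≤ 6177 < 19498 = q_5, so the answer is 95525/2161.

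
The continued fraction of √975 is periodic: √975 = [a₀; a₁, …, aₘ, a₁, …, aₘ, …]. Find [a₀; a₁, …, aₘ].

a₀ = ⌊√975⌋ = 31.

[31; 4, 2, 4, 62]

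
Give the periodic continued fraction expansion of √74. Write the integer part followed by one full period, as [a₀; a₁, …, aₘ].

a₀ = ⌊√74⌋ = 8.
With m₀=0, d₀=1 and mₖ₊₁ = dₖaₖ − mₖ, dₖ₊₁ = (n − mₖ₊₁²)/dₖ, aₖ₊₁ = ⌊(a₀+mₖ₊₁)/dₖ₊₁⌋:
  k=1: m=8, d=10, a=1
  k=2: m=2, d=7, a=1
  k=3: m=5, d=7, a=1
  k=4: m=2, d=10, a=1
  k=5: m=8, d=1, a=16
d=1 and a=2a₀=16 at k=5, so the next step gives (m, d) = (8, 10) again — its k=1 value — and the period has length 5.

[8; 1, 1, 1, 1, 16]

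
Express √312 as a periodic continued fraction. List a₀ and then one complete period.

[17; 1, 1, 1, 34]

a₀ = ⌊√312⌋ = 17.
With m₀=0, d₀=1 and mₖ₊₁ = dₖaₖ − mₖ, dₖ₊₁ = (n − mₖ₊₁²)/dₖ, aₖ₊₁ = ⌊(a₀+mₖ₊₁)/dₖ₊₁⌋:
  k=1: m=17, d=23, a=1
  k=2: m=6, d=12, a=1
  k=3: m=6, d=23, a=1
  k=4: m=17, d=1, a=34
d=1 and a=2a₀=34 at k=4, so the next step gives (m, d) = (17, 23) again — its k=1 value — and the period has length 4.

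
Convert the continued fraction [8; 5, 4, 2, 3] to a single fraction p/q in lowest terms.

1327/162

Using pₖ = aₖpₖ₋₁ + pₖ₋₂ and qₖ = aₖqₖ₋₁ + qₖ₋₂:
  k=0: a=8, p=8, q=1
  k=1: a=5, p=41, q=5
  k=2: a=4, p=172, q=21
  k=3: a=2, p=385, q=47
  k=4: a=3, p=1327, q=162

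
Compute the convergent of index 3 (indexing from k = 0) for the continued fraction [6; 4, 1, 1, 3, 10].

56/9

Using pₖ = aₖpₖ₋₁ + pₖ₋₂, qₖ = aₖqₖ₋₁ + qₖ₋₂ (with p₋₁=1, p₋₂=0, q₋₁=0, q₋₂=1):
  k=0: a=6, p=6, q=1
  k=1: a=4, p=25, q=4
  k=2: a=1, p=31, q=5
  k=3: a=1, p=56, q=9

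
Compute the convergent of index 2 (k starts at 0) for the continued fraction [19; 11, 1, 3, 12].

229/12

Using pₖ = aₖpₖ₋₁ + pₖ₋₂, qₖ = aₖqₖ₋₁ + qₖ₋₂ (with p₋₁=1, p₋₂=0, q₋₁=0, q₋₂=1):
  k=0: a=19, p=19, q=1
  k=1: a=11, p=210, q=11
  k=2: a=1, p=229, q=12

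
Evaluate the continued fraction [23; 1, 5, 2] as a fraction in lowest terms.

Using pₖ = aₖpₖ₋₁ + pₖ₋₂ and qₖ = aₖqₖ₋₁ + qₖ₋₂:
  k=0: a=23, p=23, q=1
  k=1: a=1, p=24, q=1
  k=2: a=5, p=143, q=6
  k=3: a=2, p=310, q=13

310/13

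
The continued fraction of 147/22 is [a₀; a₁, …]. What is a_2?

147 = 6·22 + 15   →  a_0 = 6
22 = 1·15 + 7   →  a_1 = 1
15 = 2·7 + 1   →  a_2 = 2

2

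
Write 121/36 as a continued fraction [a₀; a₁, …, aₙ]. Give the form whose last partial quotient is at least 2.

[3; 2, 1, 3, 3]

121 = 3·36 + 13
36 = 2·13 + 10
13 = 1·10 + 3
10 = 3·3 + 1
3 = 3·1 + 0  (stop)
So 121/36 = [3; 2, 1, 3, 3].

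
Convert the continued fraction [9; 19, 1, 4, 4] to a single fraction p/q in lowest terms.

Fold from the inside: start with 4/1.
  4 + 1/4 = 17/4
  1 + 4/17 = 21/17
  19 + 17/21 = 416/21
  9 + 21/416 = 3765/416

3765/416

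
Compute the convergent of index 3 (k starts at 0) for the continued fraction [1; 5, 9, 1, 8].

61/51

Using pₖ = aₖpₖ₋₁ + pₖ₋₂, qₖ = aₖqₖ₋₁ + qₖ₋₂ (with p₋₁=1, p₋₂=0, q₋₁=0, q₋₂=1):
  k=0: a=1, p=1, q=1
  k=1: a=5, p=6, q=5
  k=2: a=9, p=55, q=46
  k=3: a=1, p=61, q=51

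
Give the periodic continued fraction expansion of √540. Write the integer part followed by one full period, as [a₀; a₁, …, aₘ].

a₀ = ⌊√540⌋ = 23.

[23; 4, 4, 1, 10, 1, 4, 4, 46]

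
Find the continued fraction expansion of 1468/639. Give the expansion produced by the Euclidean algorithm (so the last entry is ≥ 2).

1468 = 2×639 + 190
639 = 3×190 + 69
190 = 2×69 + 52
69 = 1×52 + 17
52 = 3×17 + 1
17 = 17×1 + 0  (stop)
So 1468/639 = [2; 3, 2, 1, 3, 17].

[2; 3, 2, 1, 3, 17]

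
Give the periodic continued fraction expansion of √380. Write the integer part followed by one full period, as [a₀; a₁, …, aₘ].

[19; 2, 38]

a₀ = ⌊√380⌋ = 19.
With m₀=0, d₀=1 and mₖ₊₁ = dₖaₖ − mₖ, dₖ₊₁ = (n − mₖ₊₁²)/dₖ, aₖ₊₁ = ⌊(a₀+mₖ₊₁)/dₖ₊₁⌋:
  k=1: m=19, d=19, a=2
  k=2: m=19, d=1, a=38
d=1 and a=2a₀=38 at k=2, so the next step gives (m, d) = (19, 19) again — its k=1 value — and the period has length 2.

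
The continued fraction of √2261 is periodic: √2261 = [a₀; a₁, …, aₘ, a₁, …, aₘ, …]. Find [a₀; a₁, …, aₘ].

a₀ = ⌊√2261⌋ = 47.
With m₀=0, d₀=1 and mₖ₊₁ = dₖaₖ − mₖ, dₖ₊₁ = (n − mₖ₊₁²)/dₖ, aₖ₊₁ = ⌊(a₀+mₖ₊₁)/dₖ₊₁⌋:
  k=1: m=47, d=52, a=1
  k=2: m=5, d=43, a=1
  k=3: m=38, d=19, a=4
  k=4: m=38, d=43, a=1
  k=5: m=5, d=52, a=1
  k=6: m=47, d=1, a=94
d=1 and a=2a₀=94 at k=6, so the next step gives (m, d) = (47, 52) again — its k=1 value — and the period has length 6.

[47; 1, 1, 4, 1, 1, 94]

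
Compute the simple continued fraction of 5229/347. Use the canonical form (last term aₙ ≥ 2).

[15; 14, 2, 5, 2]

5229 = 15·347 + 24
347 = 14·24 + 11
24 = 2·11 + 2
11 = 5·2 + 1
2 = 2·1 + 0  (stop)
So 5229/347 = [15; 14, 2, 5, 2].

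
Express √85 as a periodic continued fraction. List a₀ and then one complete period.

[9; 4, 1, 1, 4, 18]

a₀ = ⌊√85⌋ = 9.
With m₀=0, d₀=1 and mₖ₊₁ = dₖaₖ − mₖ, dₖ₊₁ = (n − mₖ₊₁²)/dₖ, aₖ₊₁ = ⌊(a₀+mₖ₊₁)/dₖ₊₁⌋:
  k=1: m=9, d=4, a=4
  k=2: m=7, d=9, a=1
  k=3: m=2, d=9, a=1
  k=4: m=7, d=4, a=4
  k=5: m=9, d=1, a=18
d=1 and a=2a₀=18 at k=5, so the next step gives (m, d) = (9, 4) again — its k=1 value — and the period has length 5.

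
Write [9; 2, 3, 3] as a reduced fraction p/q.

217/23

Using pₖ = aₖpₖ₋₁ + pₖ₋₂ and qₖ = aₖqₖ₋₁ + qₖ₋₂:
  k=0: a=9, p=9, q=1
  k=1: a=2, p=19, q=2
  k=2: a=3, p=66, q=7
  k=3: a=3, p=217, q=23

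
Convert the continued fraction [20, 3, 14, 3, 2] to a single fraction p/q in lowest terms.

6240/307

Using pₖ = aₖpₖ₋₁ + pₖ₋₂ and qₖ = aₖqₖ₋₁ + qₖ₋₂:
  k=0: a=20, p=20, q=1
  k=1: a=3, p=61, q=3
  k=2: a=14, p=874, q=43
  k=3: a=3, p=2683, q=132
  k=4: a=2, p=6240, q=307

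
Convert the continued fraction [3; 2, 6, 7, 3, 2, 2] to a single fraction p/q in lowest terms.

5699/1646

Using pₖ = aₖpₖ₋₁ + pₖ₋₂ and qₖ = aₖqₖ₋₁ + qₖ₋₂:
  k=0: a=3, p=3, q=1
  k=1: a=2, p=7, q=2
  k=2: a=6, p=45, q=13
  k=3: a=7, p=322, q=93
  k=4: a=3, p=1011, q=292
  k=5: a=2, p=2344, q=677
  k=6: a=2, p=5699, q=1646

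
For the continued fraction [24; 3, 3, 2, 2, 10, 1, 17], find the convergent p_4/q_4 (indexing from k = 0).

Using pₖ = aₖpₖ₋₁ + pₖ₋₂, qₖ = aₖqₖ₋₁ + qₖ₋₂ (with p₋₁=1, p₋₂=0, q₋₁=0, q₋₂=1):
  k=0: a=24, p=24, q=1
  k=1: a=3, p=73, q=3
  k=2: a=3, p=243, q=10
  k=3: a=2, p=559, q=23
  k=4: a=2, p=1361, q=56

1361/56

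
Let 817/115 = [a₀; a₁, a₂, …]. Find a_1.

9

817 = 7·115 + 12   →  a_0 = 7
115 = 9·12 + 7   →  a_1 = 9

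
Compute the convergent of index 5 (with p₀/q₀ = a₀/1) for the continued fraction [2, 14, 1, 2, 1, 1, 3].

213/103

Using pₖ = aₖpₖ₋₁ + pₖ₋₂, qₖ = aₖqₖ₋₁ + qₖ₋₂ (with p₋₁=1, p₋₂=0, q₋₁=0, q₋₂=1):
  k=0: a=2, p=2, q=1
  k=1: a=14, p=29, q=14
  k=2: a=1, p=31, q=15
  k=3: a=2, p=91, q=44
  k=4: a=1, p=122, q=59
  k=5: a=1, p=213, q=103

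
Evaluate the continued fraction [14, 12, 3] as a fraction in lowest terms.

Fold from the inside: start with 3/1.
  12 + 1/3 = 37/3
  14 + 3/37 = 521/37

521/37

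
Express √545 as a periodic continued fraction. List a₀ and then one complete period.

a₀ = ⌊√545⌋ = 23.

[23; 2, 1, 8, 1, 2, 46]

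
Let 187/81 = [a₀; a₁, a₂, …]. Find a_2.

4

187 = 2·81 + 25   →  a_0 = 2
81 = 3·25 + 6   →  a_1 = 3
25 = 4·6 + 1   →  a_2 = 4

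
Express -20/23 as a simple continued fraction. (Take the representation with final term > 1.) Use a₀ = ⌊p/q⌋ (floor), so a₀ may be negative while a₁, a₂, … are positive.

[-1; 7, 1, 2]

-20 = -1·23 + 3
23 = 7·3 + 2
3 = 1·2 + 1
2 = 2·1 + 0  (stop)
So -20/23 = [-1; 7, 1, 2].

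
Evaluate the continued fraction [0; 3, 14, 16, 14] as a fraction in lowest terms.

Fold from the inside: start with 14/1.
  16 + 1/14 = 225/14
  14 + 14/225 = 3164/225
  3 + 225/3164 = 9717/3164
  0 + 3164/9717 = 3164/9717

3164/9717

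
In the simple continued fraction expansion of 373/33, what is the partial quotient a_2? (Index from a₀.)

3

373 = 11·33 + 10   →  a_0 = 11
33 = 3·10 + 3   →  a_1 = 3
10 = 3·3 + 1   →  a_2 = 3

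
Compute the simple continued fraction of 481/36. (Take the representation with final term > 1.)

481 = 13*36 + 13
36 = 2*13 + 10
13 = 1*10 + 3
10 = 3*3 + 1
3 = 3*1 + 0  (stop)
So 481/36 = [13; 2, 1, 3, 3].

[13; 2, 1, 3, 3]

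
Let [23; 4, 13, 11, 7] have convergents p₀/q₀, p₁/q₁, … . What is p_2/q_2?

Using pₖ = aₖpₖ₋₁ + pₖ₋₂, qₖ = aₖqₖ₋₁ + qₖ₋₂ (with p₋₁=1, p₋₂=0, q₋₁=0, q₋₂=1):
  k=0: a=23, p=23, q=1
  k=1: a=4, p=93, q=4
  k=2: a=13, p=1232, q=53

1232/53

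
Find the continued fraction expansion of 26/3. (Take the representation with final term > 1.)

26 = 8×3 + 2
3 = 1×2 + 1
2 = 2×1 + 0  (stop)
So 26/3 = [8; 1, 2].

[8; 1, 2]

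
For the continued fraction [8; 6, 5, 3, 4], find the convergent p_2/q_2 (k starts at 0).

253/31

Using pₖ = aₖpₖ₋₁ + pₖ₋₂, qₖ = aₖqₖ₋₁ + qₖ₋₂ (with p₋₁=1, p₋₂=0, q₋₁=0, q₋₂=1):
  k=0: a=8, p=8, q=1
  k=1: a=6, p=49, q=6
  k=2: a=5, p=253, q=31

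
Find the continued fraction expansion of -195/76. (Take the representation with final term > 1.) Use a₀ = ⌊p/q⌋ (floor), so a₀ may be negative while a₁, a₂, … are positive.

-195 = -3*76 + 33
76 = 2*33 + 10
33 = 3*10 + 3
10 = 3*3 + 1
3 = 3*1 + 0  (stop)
So -195/76 = [-3; 2, 3, 3, 3].

[-3; 2, 3, 3, 3]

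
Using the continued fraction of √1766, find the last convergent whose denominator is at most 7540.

148302/3529

√1766 = [42; 42, 84, …] (period length 2).
Convergents:
  p_0/q_0 = 42/1
  p_1/q_1 = 1765/42
  p_2/q_2 = 148302/3529
  p_3/q_3 = 6230449/148260
q_2 = 3529 ≤ 7540 < 148260 = q_3, so the answer is 148302/3529.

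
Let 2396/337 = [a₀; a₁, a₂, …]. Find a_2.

2396 = 7·337 + 37   →  a_0 = 7
337 = 9·37 + 4   →  a_1 = 9
37 = 9·4 + 1   →  a_2 = 9

9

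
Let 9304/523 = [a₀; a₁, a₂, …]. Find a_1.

1

9304 = 17·523 + 413   →  a_0 = 17
523 = 1·413 + 110   →  a_1 = 1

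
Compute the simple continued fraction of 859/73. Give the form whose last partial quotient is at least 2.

[11; 1, 3, 3, 2, 2]

859 = 11×73 + 56
73 = 1×56 + 17
56 = 3×17 + 5
17 = 3×5 + 2
5 = 2×2 + 1
2 = 2×1 + 0  (stop)
So 859/73 = [11; 1, 3, 3, 2, 2].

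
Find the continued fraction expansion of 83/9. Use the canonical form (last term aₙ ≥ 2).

83 = 9*9 + 2
9 = 4*2 + 1
2 = 2*1 + 0  (stop)
So 83/9 = [9; 4, 2].

[9; 4, 2]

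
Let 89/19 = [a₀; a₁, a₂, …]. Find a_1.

1

89 = 4·19 + 13   →  a_0 = 4
19 = 1·13 + 6   →  a_1 = 1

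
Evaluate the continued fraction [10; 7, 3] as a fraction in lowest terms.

Fold from the inside: start with 3/1.
  7 + 1/3 = 22/3
  10 + 3/22 = 223/22

223/22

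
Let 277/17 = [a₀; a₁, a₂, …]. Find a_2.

2

277 = 16·17 + 5   →  a_0 = 16
17 = 3·5 + 2   →  a_1 = 3
5 = 2·2 + 1   →  a_2 = 2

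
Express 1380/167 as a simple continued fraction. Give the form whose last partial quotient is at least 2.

1380 = 8*167 + 44
167 = 3*44 + 35
44 = 1*35 + 9
35 = 3*9 + 8
9 = 1*8 + 1
8 = 8*1 + 0  (stop)
So 1380/167 = [8; 3, 1, 3, 1, 8].

[8; 3, 1, 3, 1, 8]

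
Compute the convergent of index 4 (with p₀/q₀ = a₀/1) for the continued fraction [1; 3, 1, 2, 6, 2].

Using pₖ = aₖpₖ₋₁ + pₖ₋₂, qₖ = aₖqₖ₋₁ + qₖ₋₂ (with p₋₁=1, p₋₂=0, q₋₁=0, q₋₂=1):
  k=0: a=1, p=1, q=1
  k=1: a=3, p=4, q=3
  k=2: a=1, p=5, q=4
  k=3: a=2, p=14, q=11
  k=4: a=6, p=89, q=70

89/70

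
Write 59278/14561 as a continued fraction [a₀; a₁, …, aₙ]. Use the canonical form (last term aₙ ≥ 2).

[4; 14, 12, 6, 14]

59278 = 4*14561 + 1034
14561 = 14*1034 + 85
1034 = 12*85 + 14
85 = 6*14 + 1
14 = 14*1 + 0  (stop)
So 59278/14561 = [4; 14, 12, 6, 14].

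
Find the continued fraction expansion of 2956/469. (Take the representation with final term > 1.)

2956 = 6*469 + 142
469 = 3*142 + 43
142 = 3*43 + 13
43 = 3*13 + 4
13 = 3*4 + 1
4 = 4*1 + 0  (stop)
So 2956/469 = [6; 3, 3, 3, 3, 4].

[6; 3, 3, 3, 3, 4]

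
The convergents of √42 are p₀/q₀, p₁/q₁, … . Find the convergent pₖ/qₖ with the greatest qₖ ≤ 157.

337/52

√42 = [6; 2, 12, …] (period length 2).
Convergents:
  p_0/q_0 = 6/1
  p_1/q_1 = 13/2
  p_2/q_2 = 162/25
  p_3/q_3 = 337/52
  p_4/q_4 = 4206/649
q_3 = 52 ≤ 157 < 649 = q_4, so the answer is 337/52.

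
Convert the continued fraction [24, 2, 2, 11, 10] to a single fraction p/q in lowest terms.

Fold from the inside: start with 10/1.
  11 + 1/10 = 111/10
  2 + 10/111 = 232/111
  2 + 111/232 = 575/232
  24 + 232/575 = 14032/575

14032/575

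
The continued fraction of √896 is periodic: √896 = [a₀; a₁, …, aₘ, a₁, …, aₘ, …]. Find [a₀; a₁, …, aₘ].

a₀ = ⌊√896⌋ = 29.
With m₀=0, d₀=1 and mₖ₊₁ = dₖaₖ − mₖ, dₖ₊₁ = (n − mₖ₊₁²)/dₖ, aₖ₊₁ = ⌊(a₀+mₖ₊₁)/dₖ₊₁⌋:
  k=1: m=29, d=55, a=1
  k=2: m=26, d=4, a=13
  k=3: m=26, d=55, a=1
  k=4: m=29, d=1, a=58
d=1 and a=2a₀=58 at k=4, so the next step gives (m, d) = (29, 55) again — its k=1 value — and the period has length 4.

[29; 1, 13, 1, 58]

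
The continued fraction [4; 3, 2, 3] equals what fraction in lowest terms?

103/24

Using pₖ = aₖpₖ₋₁ + pₖ₋₂ and qₖ = aₖqₖ₋₁ + qₖ₋₂:
  k=0: a=4, p=4, q=1
  k=1: a=3, p=13, q=3
  k=2: a=2, p=30, q=7
  k=3: a=3, p=103, q=24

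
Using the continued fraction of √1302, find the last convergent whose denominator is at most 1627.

√1302 = [36; 12, 72, …] (period length 2).
Convergents:
  p_0/q_0 = 36/1
  p_1/q_1 = 433/12
  p_2/q_2 = 31212/865
  p_3/q_3 = 374977/10392
q_2 = 865 ≤ 1627 < 10392 = q_3, so the answer is 31212/865.

31212/865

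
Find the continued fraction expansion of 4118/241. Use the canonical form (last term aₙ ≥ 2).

[17; 11, 2, 10]

4118 = 17*241 + 21
241 = 11*21 + 10
21 = 2*10 + 1
10 = 10*1 + 0  (stop)
So 4118/241 = [17; 11, 2, 10].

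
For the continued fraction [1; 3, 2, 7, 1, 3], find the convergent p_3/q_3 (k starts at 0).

67/52

Using pₖ = aₖpₖ₋₁ + pₖ₋₂, qₖ = aₖqₖ₋₁ + qₖ₋₂ (with p₋₁=1, p₋₂=0, q₋₁=0, q₋₂=1):
  k=0: a=1, p=1, q=1
  k=1: a=3, p=4, q=3
  k=2: a=2, p=9, q=7
  k=3: a=7, p=67, q=52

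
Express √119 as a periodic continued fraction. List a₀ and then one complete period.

a₀ = ⌊√119⌋ = 10.
With m₀=0, d₀=1 and mₖ₊₁ = dₖaₖ − mₖ, dₖ₊₁ = (n − mₖ₊₁²)/dₖ, aₖ₊₁ = ⌊(a₀+mₖ₊₁)/dₖ₊₁⌋:
  k=1: m=10, d=19, a=1
  k=2: m=9, d=2, a=9
  k=3: m=9, d=19, a=1
  k=4: m=10, d=1, a=20
d=1 and a=2a₀=20 at k=4, so the next step gives (m, d) = (10, 19) again — its k=1 value — and the period has length 4.

[10; 1, 9, 1, 20]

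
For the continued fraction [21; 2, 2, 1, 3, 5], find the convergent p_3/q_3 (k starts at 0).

150/7

Using pₖ = aₖpₖ₋₁ + pₖ₋₂, qₖ = aₖqₖ₋₁ + qₖ₋₂ (with p₋₁=1, p₋₂=0, q₋₁=0, q₋₂=1):
  k=0: a=21, p=21, q=1
  k=1: a=2, p=43, q=2
  k=2: a=2, p=107, q=5
  k=3: a=1, p=150, q=7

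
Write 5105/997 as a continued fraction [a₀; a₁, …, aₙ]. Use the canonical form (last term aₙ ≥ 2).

[5; 8, 3, 4, 9]

5105 = 5·997 + 120
997 = 8·120 + 37
120 = 3·37 + 9
37 = 4·9 + 1
9 = 9·1 + 0  (stop)
So 5105/997 = [5; 8, 3, 4, 9].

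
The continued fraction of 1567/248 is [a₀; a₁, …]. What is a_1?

3

1567 = 6·248 + 79   →  a_0 = 6
248 = 3·79 + 11   →  a_1 = 3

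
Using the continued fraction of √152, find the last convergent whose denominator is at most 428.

2737/222

√152 = [12; 3, 24, …] (period length 2).
Convergents:
  p_0/q_0 = 12/1
  p_1/q_1 = 37/3
  p_2/q_2 = 900/73
  p_3/q_3 = 2737/222
  p_4/q_4 = 66588/5401
q_3 = 222 ≤ 428 < 5401 = q_4, so the answer is 2737/222.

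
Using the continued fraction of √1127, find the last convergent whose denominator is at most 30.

235/7

√1127 = [33; 1, 1, 3, 33, 3, 1, 1, 66, …] (period length 8).
Convergents:
  p_0/q_0 = 33/1
  p_1/q_1 = 34/1
  p_2/q_2 = 67/2
  p_3/q_3 = 235/7
  p_4/q_4 = 7822/233
q_3 = 7 ≤ 30 < 233 = q_4, so the answer is 235/7.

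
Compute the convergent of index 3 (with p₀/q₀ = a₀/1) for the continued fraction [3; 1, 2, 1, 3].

Using pₖ = aₖpₖ₋₁ + pₖ₋₂, qₖ = aₖqₖ₋₁ + qₖ₋₂ (with p₋₁=1, p₋₂=0, q₋₁=0, q₋₂=1):
  k=0: a=3, p=3, q=1
  k=1: a=1, p=4, q=1
  k=2: a=2, p=11, q=3
  k=3: a=1, p=15, q=4

15/4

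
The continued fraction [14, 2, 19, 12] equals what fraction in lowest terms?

6809/470

Fold from the inside: start with 12/1.
  19 + 1/12 = 229/12
  2 + 12/229 = 470/229
  14 + 229/470 = 6809/470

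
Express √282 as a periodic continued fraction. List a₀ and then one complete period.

a₀ = ⌊√282⌋ = 16.
With m₀=0, d₀=1 and mₖ₊₁ = dₖaₖ − mₖ, dₖ₊₁ = (n − mₖ₊₁²)/dₖ, aₖ₊₁ = ⌊(a₀+mₖ₊₁)/dₖ₊₁⌋:
  k=1: m=16, d=26, a=1
  k=2: m=10, d=7, a=3
  k=3: m=11, d=23, a=1
  k=4: m=12, d=6, a=4
  k=5: m=12, d=23, a=1
  k=6: m=11, d=7, a=3
  k=7: m=10, d=26, a=1
  k=8: m=16, d=1, a=32
d=1 and a=2a₀=32 at k=8, so the next step gives (m, d) = (16, 26) again — its k=1 value — and the period has length 8.

[16; 1, 3, 1, 4, 1, 3, 1, 32]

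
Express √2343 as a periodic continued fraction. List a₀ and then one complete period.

[48; 2, 2, 8, 2, 2, 96]

a₀ = ⌊√2343⌋ = 48.
With m₀=0, d₀=1 and mₖ₊₁ = dₖaₖ − mₖ, dₖ₊₁ = (n − mₖ₊₁²)/dₖ, aₖ₊₁ = ⌊(a₀+mₖ₊₁)/dₖ₊₁⌋:
  k=1: m=48, d=39, a=2
  k=2: m=30, d=37, a=2
  k=3: m=44, d=11, a=8
  k=4: m=44, d=37, a=2
  k=5: m=30, d=39, a=2
  k=6: m=48, d=1, a=96
d=1 and a=2a₀=96 at k=6, so the next step gives (m, d) = (48, 39) again — its k=1 value — and the period has length 6.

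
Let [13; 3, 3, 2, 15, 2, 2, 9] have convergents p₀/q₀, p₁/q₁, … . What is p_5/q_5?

Using pₖ = aₖpₖ₋₁ + pₖ₋₂, qₖ = aₖqₖ₋₁ + qₖ₋₂ (with p₋₁=1, p₋₂=0, q₋₁=0, q₋₂=1):
  k=0: a=13, p=13, q=1
  k=1: a=3, p=40, q=3
  k=2: a=3, p=133, q=10
  k=3: a=2, p=306, q=23
  k=4: a=15, p=4723, q=355
  k=5: a=2, p=9752, q=733

9752/733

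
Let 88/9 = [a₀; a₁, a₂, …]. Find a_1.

1

88 = 9·9 + 7   →  a_0 = 9
9 = 1·7 + 2   →  a_1 = 1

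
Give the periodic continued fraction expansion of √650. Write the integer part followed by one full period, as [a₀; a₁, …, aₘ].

[25; 2, 50]

a₀ = ⌊√650⌋ = 25.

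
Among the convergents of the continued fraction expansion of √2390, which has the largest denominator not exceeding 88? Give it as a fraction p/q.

√2390 = [48; 1, 7, 1, 8, 1, 7, 1, 96, …] (period length 8).
Convergents:
  p_0/q_0 = 48/1
  p_1/q_1 = 49/1
  p_2/q_2 = 391/8
  p_3/q_3 = 440/9
  p_4/q_4 = 3911/80
  p_5/q_5 = 4351/89
q_4 = 80 ≤ 88 < 89 = q_5, so the answer is 3911/80.

3911/80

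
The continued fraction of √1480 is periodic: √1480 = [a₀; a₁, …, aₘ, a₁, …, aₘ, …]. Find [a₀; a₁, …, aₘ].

a₀ = ⌊√1480⌋ = 38.
With m₀=0, d₀=1 and mₖ₊₁ = dₖaₖ − mₖ, dₖ₊₁ = (n − mₖ₊₁²)/dₖ, aₖ₊₁ = ⌊(a₀+mₖ₊₁)/dₖ₊₁⌋:
  k=1: m=38, d=36, a=2
  k=2: m=34, d=9, a=8
  k=3: m=38, d=4, a=19
  k=4: m=38, d=9, a=8
  k=5: m=34, d=36, a=2
  k=6: m=38, d=1, a=76
d=1 and a=2a₀=76 at k=6, so the next step gives (m, d) = (38, 36) again — its k=1 value — and the period has length 6.

[38; 2, 8, 19, 8, 2, 76]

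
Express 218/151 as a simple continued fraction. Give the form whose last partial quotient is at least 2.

218 = 1·151 + 67
151 = 2·67 + 17
67 = 3·17 + 16
17 = 1·16 + 1
16 = 16·1 + 0  (stop)
So 218/151 = [1; 2, 3, 1, 16].

[1; 2, 3, 1, 16]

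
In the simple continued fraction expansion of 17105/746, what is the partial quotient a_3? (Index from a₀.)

13

17105 = 22·746 + 693   →  a_0 = 22
746 = 1·693 + 53   →  a_1 = 1
693 = 13·53 + 4   →  a_2 = 13
53 = 13·4 + 1   →  a_3 = 13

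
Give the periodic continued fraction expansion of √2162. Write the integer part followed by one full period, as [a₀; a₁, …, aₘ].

a₀ = ⌊√2162⌋ = 46.
With m₀=0, d₀=1 and mₖ₊₁ = dₖaₖ − mₖ, dₖ₊₁ = (n − mₖ₊₁²)/dₖ, aₖ₊₁ = ⌊(a₀+mₖ₊₁)/dₖ₊₁⌋:
  k=1: m=46, d=46, a=2
  k=2: m=46, d=1, a=92
d=1 and a=2a₀=92 at k=2, so the next step gives (m, d) = (46, 46) again — its k=1 value — and the period has length 2.

[46; 2, 92]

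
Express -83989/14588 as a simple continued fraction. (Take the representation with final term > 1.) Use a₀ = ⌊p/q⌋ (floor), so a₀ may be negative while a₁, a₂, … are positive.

[-6; 4, 8, 5, 4, 1, 7, 2]

-83989 = -6·14588 + 3539
14588 = 4·3539 + 432
3539 = 8·432 + 83
432 = 5·83 + 17
83 = 4·17 + 15
17 = 1·15 + 2
15 = 7·2 + 1
2 = 2·1 + 0  (stop)
So -83989/14588 = [-6; 4, 8, 5, 4, 1, 7, 2].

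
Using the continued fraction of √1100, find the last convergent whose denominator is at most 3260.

√1100 = [33; 6, 66, …] (period length 2).
Convergents:
  p_0/q_0 = 33/1
  p_1/q_1 = 199/6
  p_2/q_2 = 13167/397
  p_3/q_3 = 79201/2388
  p_4/q_4 = 5240433/158005
q_3 = 2388 ≤ 3260 < 158005 = q_4, so the answer is 79201/2388.

79201/2388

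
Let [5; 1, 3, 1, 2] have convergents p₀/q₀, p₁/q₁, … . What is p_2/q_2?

Using pₖ = aₖpₖ₋₁ + pₖ₋₂, qₖ = aₖqₖ₋₁ + qₖ₋₂ (with p₋₁=1, p₋₂=0, q₋₁=0, q₋₂=1):
  k=0: a=5, p=5, q=1
  k=1: a=1, p=6, q=1
  k=2: a=3, p=23, q=4

23/4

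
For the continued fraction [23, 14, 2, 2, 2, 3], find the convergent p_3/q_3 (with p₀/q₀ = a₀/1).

Using pₖ = aₖpₖ₋₁ + pₖ₋₂, qₖ = aₖqₖ₋₁ + qₖ₋₂ (with p₋₁=1, p₋₂=0, q₋₁=0, q₋₂=1):
  k=0: a=23, p=23, q=1
  k=1: a=14, p=323, q=14
  k=2: a=2, p=669, q=29
  k=3: a=2, p=1661, q=72

1661/72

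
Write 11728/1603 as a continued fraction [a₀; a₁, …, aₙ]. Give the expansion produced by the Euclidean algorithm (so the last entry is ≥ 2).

11728 = 7·1603 + 507
1603 = 3·507 + 82
507 = 6·82 + 15
82 = 5·15 + 7
15 = 2·7 + 1
7 = 7·1 + 0  (stop)
So 11728/1603 = [7; 3, 6, 5, 2, 7].

[7; 3, 6, 5, 2, 7]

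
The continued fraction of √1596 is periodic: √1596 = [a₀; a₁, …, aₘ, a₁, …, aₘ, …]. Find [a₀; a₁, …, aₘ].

a₀ = ⌊√1596⌋ = 39.
With m₀=0, d₀=1 and mₖ₊₁ = dₖaₖ − mₖ, dₖ₊₁ = (n − mₖ₊₁²)/dₖ, aₖ₊₁ = ⌊(a₀+mₖ₊₁)/dₖ₊₁⌋:
  k=1: m=39, d=75, a=1
  k=2: m=36, d=4, a=18
  k=3: m=36, d=75, a=1
  k=4: m=39, d=1, a=78
d=1 and a=2a₀=78 at k=4, so the next step gives (m, d) = (39, 75) again — its k=1 value — and the period has length 4.

[39; 1, 18, 1, 78]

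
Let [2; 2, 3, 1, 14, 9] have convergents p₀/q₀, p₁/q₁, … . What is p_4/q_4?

Using pₖ = aₖpₖ₋₁ + pₖ₋₂, qₖ = aₖqₖ₋₁ + qₖ₋₂ (with p₋₁=1, p₋₂=0, q₋₁=0, q₋₂=1):
  k=0: a=2, p=2, q=1
  k=1: a=2, p=5, q=2
  k=2: a=3, p=17, q=7
  k=3: a=1, p=22, q=9
  k=4: a=14, p=325, q=133

325/133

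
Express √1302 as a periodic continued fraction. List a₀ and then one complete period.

[36; 12, 72]

a₀ = ⌊√1302⌋ = 36.
With m₀=0, d₀=1 and mₖ₊₁ = dₖaₖ − mₖ, dₖ₊₁ = (n − mₖ₊₁²)/dₖ, aₖ₊₁ = ⌊(a₀+mₖ₊₁)/dₖ₊₁⌋:
  k=1: m=36, d=6, a=12
  k=2: m=36, d=1, a=72
d=1 and a=2a₀=72 at k=2, so the next step gives (m, d) = (36, 6) again — its k=1 value — and the period has length 2.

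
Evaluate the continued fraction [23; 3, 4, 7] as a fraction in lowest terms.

2191/94

Fold from the inside: start with 7/1.
  4 + 1/7 = 29/7
  3 + 7/29 = 94/29
  23 + 29/94 = 2191/94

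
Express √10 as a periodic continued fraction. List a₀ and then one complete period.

a₀ = ⌊√10⌋ = 3.
With m₀=0, d₀=1 and mₖ₊₁ = dₖaₖ − mₖ, dₖ₊₁ = (n − mₖ₊₁²)/dₖ, aₖ₊₁ = ⌊(a₀+mₖ₊₁)/dₖ₊₁⌋:
  k=1: m=3, d=1, a=6
d=1 and a=2a₀=6 at k=1, so the next step gives (m, d) = (3, 1) again — its k=1 value — and the period has length 1.

[3; 6]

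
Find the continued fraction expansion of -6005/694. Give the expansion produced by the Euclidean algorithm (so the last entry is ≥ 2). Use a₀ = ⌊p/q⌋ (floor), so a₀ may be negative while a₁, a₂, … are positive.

[-9; 2, 1, 7, 3, 4, 2]

-6005 = -9·694 + 241
694 = 2·241 + 212
241 = 1·212 + 29
212 = 7·29 + 9
29 = 3·9 + 2
9 = 4·2 + 1
2 = 2·1 + 0  (stop)
So -6005/694 = [-9; 2, 1, 7, 3, 4, 2].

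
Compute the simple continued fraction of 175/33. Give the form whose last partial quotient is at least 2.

175 = 5×33 + 10
33 = 3×10 + 3
10 = 3×3 + 1
3 = 3×1 + 0  (stop)
So 175/33 = [5; 3, 3, 3].

[5; 3, 3, 3]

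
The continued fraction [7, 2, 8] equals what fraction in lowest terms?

Fold from the inside: start with 8/1.
  2 + 1/8 = 17/8
  7 + 8/17 = 127/17

127/17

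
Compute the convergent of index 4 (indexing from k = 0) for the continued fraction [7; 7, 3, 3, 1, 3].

678/95

Using pₖ = aₖpₖ₋₁ + pₖ₋₂, qₖ = aₖqₖ₋₁ + qₖ₋₂ (with p₋₁=1, p₋₂=0, q₋₁=0, q₋₂=1):
  k=0: a=7, p=7, q=1
  k=1: a=7, p=50, q=7
  k=2: a=3, p=157, q=22
  k=3: a=3, p=521, q=73
  k=4: a=1, p=678, q=95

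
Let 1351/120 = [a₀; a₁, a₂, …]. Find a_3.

6

1351 = 11·120 + 31   →  a_0 = 11
120 = 3·31 + 27   →  a_1 = 3
31 = 1·27 + 4   →  a_2 = 1
27 = 6·4 + 3   →  a_3 = 6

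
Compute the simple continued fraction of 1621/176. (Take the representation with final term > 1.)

1621 = 9×176 + 37
176 = 4×37 + 28
37 = 1×28 + 9
28 = 3×9 + 1
9 = 9×1 + 0  (stop)
So 1621/176 = [9; 4, 1, 3, 9].

[9; 4, 1, 3, 9]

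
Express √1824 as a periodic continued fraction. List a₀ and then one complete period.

[42; 1, 2, 2, 2, 1, 84]

a₀ = ⌊√1824⌋ = 42.
With m₀=0, d₀=1 and mₖ₊₁ = dₖaₖ − mₖ, dₖ₊₁ = (n − mₖ₊₁²)/dₖ, aₖ₊₁ = ⌊(a₀+mₖ₊₁)/dₖ₊₁⌋:
  k=1: m=42, d=60, a=1
  k=2: m=18, d=25, a=2
  k=3: m=32, d=32, a=2
  k=4: m=32, d=25, a=2
  k=5: m=18, d=60, a=1
  k=6: m=42, d=1, a=84
d=1 and a=2a₀=84 at k=6, so the next step gives (m, d) = (42, 60) again — its k=1 value — and the period has length 6.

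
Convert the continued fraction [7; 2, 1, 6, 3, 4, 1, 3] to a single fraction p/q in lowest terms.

Using pₖ = aₖpₖ₋₁ + pₖ₋₂ and qₖ = aₖqₖ₋₁ + qₖ₋₂:
  k=0: a=7, p=7, q=1
  k=1: a=2, p=15, q=2
  k=2: a=1, p=22, q=3
  k=3: a=6, p=147, q=20
  k=4: a=3, p=463, q=63
  k=5: a=4, p=1999, q=272
  k=6: a=1, p=2462, q=335
  k=7: a=3, p=9385, q=1277

9385/1277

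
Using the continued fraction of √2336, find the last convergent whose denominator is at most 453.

13968/289

√2336 = [48; 3, 96, …] (period length 2).
Convergents:
  p_0/q_0 = 48/1
  p_1/q_1 = 145/3
  p_2/q_2 = 13968/289
  p_3/q_3 = 42049/870
q_2 = 289 ≤ 453 < 870 = q_3, so the answer is 13968/289.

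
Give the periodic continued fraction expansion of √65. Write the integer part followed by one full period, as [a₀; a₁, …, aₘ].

[8; 16]

a₀ = ⌊√65⌋ = 8.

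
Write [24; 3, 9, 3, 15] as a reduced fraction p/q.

Using pₖ = aₖpₖ₋₁ + pₖ₋₂ and qₖ = aₖqₖ₋₁ + qₖ₋₂:
  k=0: a=24, p=24, q=1
  k=1: a=3, p=73, q=3
  k=2: a=9, p=681, q=28
  k=3: a=3, p=2116, q=87
  k=4: a=15, p=32421, q=1333

32421/1333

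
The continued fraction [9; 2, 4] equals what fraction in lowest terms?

85/9

Fold from the inside: start with 4/1.
  2 + 1/4 = 9/4
  9 + 4/9 = 85/9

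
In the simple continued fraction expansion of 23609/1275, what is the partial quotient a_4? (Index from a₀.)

3

23609 = 18·1275 + 659   →  a_0 = 18
1275 = 1·659 + 616   →  a_1 = 1
659 = 1·616 + 43   →  a_2 = 1
616 = 14·43 + 14   →  a_3 = 14
43 = 3·14 + 1   →  a_4 = 3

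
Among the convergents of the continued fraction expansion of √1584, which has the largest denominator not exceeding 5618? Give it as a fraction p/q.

79201/1990

√1584 = [39; 1, 3, 1, 78, …] (period length 4).
Convergents:
  p_0/q_0 = 39/1
  p_1/q_1 = 40/1
  p_2/q_2 = 159/4
  p_3/q_3 = 199/5
  p_4/q_4 = 15681/394
  p_5/q_5 = 15880/399
  p_6/q_6 = 63321/1591
  p_7/q_7 = 79201/1990
  p_8/q_8 = 6240999/156811
q_7 = 1990 ≤ 5618 < 156811 = q_8, so the answer is 79201/1990.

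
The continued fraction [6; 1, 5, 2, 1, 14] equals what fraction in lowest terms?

1909/279

Fold from the inside: start with 14/1.
  1 + 1/14 = 15/14
  2 + 14/15 = 44/15
  5 + 15/44 = 235/44
  1 + 44/235 = 279/235
  6 + 235/279 = 1909/279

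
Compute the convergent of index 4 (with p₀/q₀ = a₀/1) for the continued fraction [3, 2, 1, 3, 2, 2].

Using pₖ = aₖpₖ₋₁ + pₖ₋₂, qₖ = aₖqₖ₋₁ + qₖ₋₂ (with p₋₁=1, p₋₂=0, q₋₁=0, q₋₂=1):
  k=0: a=3, p=3, q=1
  k=1: a=2, p=7, q=2
  k=2: a=1, p=10, q=3
  k=3: a=3, p=37, q=11
  k=4: a=2, p=84, q=25

84/25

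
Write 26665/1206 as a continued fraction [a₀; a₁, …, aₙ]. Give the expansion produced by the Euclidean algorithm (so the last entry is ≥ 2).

26665 = 22×1206 + 133
1206 = 9×133 + 9
133 = 14×9 + 7
9 = 1×7 + 2
7 = 3×2 + 1
2 = 2×1 + 0  (stop)
So 26665/1206 = [22; 9, 14, 1, 3, 2].

[22; 9, 14, 1, 3, 2]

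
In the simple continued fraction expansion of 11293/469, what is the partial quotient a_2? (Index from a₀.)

11293 = 24·469 + 37   →  a_0 = 24
469 = 12·37 + 25   →  a_1 = 12
37 = 1·25 + 12   →  a_2 = 1

1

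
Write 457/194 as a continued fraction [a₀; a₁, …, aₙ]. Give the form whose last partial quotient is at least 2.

[2; 2, 1, 4, 3, 4]

457 = 2·194 + 69
194 = 2·69 + 56
69 = 1·56 + 13
56 = 4·13 + 4
13 = 3·4 + 1
4 = 4·1 + 0  (stop)
So 457/194 = [2; 2, 1, 4, 3, 4].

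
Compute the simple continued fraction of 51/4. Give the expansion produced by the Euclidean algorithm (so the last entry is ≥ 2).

51 = 12·4 + 3
4 = 1·3 + 1
3 = 3·1 + 0  (stop)
So 51/4 = [12; 1, 3].

[12; 1, 3]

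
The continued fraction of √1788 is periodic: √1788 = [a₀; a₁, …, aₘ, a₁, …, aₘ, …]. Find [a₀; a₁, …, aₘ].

[42; 3, 1, 1, 20, 1, 1, 3, 84]

a₀ = ⌊√1788⌋ = 42.
With m₀=0, d₀=1 and mₖ₊₁ = dₖaₖ − mₖ, dₖ₊₁ = (n − mₖ₊₁²)/dₖ, aₖ₊₁ = ⌊(a₀+mₖ₊₁)/dₖ₊₁⌋:
  k=1: m=42, d=24, a=3
  k=2: m=30, d=37, a=1
  k=3: m=7, d=47, a=1
  k=4: m=40, d=4, a=20
  k=5: m=40, d=47, a=1
  k=6: m=7, d=37, a=1
  k=7: m=30, d=24, a=3
  k=8: m=42, d=1, a=84
d=1 and a=2a₀=84 at k=8, so the next step gives (m, d) = (42, 24) again — its k=1 value — and the period has length 8.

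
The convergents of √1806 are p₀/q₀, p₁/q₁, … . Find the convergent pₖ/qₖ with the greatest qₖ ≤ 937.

14449/340

√1806 = [42; 2, 84, …] (period length 2).
Convergents:
  p_0/q_0 = 42/1
  p_1/q_1 = 85/2
  p_2/q_2 = 7182/169
  p_3/q_3 = 14449/340
  p_4/q_4 = 1220898/28729
q_3 = 340 ≤ 937 < 28729 = q_4, so the answer is 14449/340.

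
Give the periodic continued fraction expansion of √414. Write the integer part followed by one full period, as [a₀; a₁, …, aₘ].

a₀ = ⌊√414⌋ = 20.
With m₀=0, d₀=1 and mₖ₊₁ = dₖaₖ − mₖ, dₖ₊₁ = (n − mₖ₊₁²)/dₖ, aₖ₊₁ = ⌊(a₀+mₖ₊₁)/dₖ₊₁⌋:
  k=1: m=20, d=14, a=2
  k=2: m=8, d=25, a=1
  k=3: m=17, d=5, a=7
  k=4: m=18, d=18, a=2
  k=5: m=18, d=5, a=7
  k=6: m=17, d=25, a=1
  k=7: m=8, d=14, a=2
  k=8: m=20, d=1, a=40
d=1 and a=2a₀=40 at k=8, so the next step gives (m, d) = (20, 14) again — its k=1 value — and the period has length 8.

[20; 2, 1, 7, 2, 7, 1, 2, 40]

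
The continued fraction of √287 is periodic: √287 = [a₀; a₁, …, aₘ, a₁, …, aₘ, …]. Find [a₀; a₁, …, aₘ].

[16; 1, 15, 1, 32]

a₀ = ⌊√287⌋ = 16.
With m₀=0, d₀=1 and mₖ₊₁ = dₖaₖ − mₖ, dₖ₊₁ = (n − mₖ₊₁²)/dₖ, aₖ₊₁ = ⌊(a₀+mₖ₊₁)/dₖ₊₁⌋:
  k=1: m=16, d=31, a=1
  k=2: m=15, d=2, a=15
  k=3: m=15, d=31, a=1
  k=4: m=16, d=1, a=32
d=1 and a=2a₀=32 at k=4, so the next step gives (m, d) = (16, 31) again — its k=1 value — and the period has length 4.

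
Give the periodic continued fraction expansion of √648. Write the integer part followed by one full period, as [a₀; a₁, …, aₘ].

a₀ = ⌊√648⌋ = 25.
With m₀=0, d₀=1 and mₖ₊₁ = dₖaₖ − mₖ, dₖ₊₁ = (n − mₖ₊₁²)/dₖ, aₖ₊₁ = ⌊(a₀+mₖ₊₁)/dₖ₊₁⌋:
  k=1: m=25, d=23, a=2
  k=2: m=21, d=9, a=5
  k=3: m=24, d=8, a=6
  k=4: m=24, d=9, a=5
  k=5: m=21, d=23, a=2
  k=6: m=25, d=1, a=50
d=1 and a=2a₀=50 at k=6, so the next step gives (m, d) = (25, 23) again — its k=1 value — and the period has length 6.

[25; 2, 5, 6, 5, 2, 50]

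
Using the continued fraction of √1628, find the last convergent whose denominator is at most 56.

928/23

√1628 = [40; 2, 1, 6, 1, 2, 80, …] (period length 6).
Convergents:
  p_0/q_0 = 40/1
  p_1/q_1 = 81/2
  p_2/q_2 = 121/3
  p_3/q_3 = 807/20
  p_4/q_4 = 928/23
  p_5/q_5 = 2663/66
q_4 = 23 ≤ 56 < 66 = q_5, so the answer is 928/23.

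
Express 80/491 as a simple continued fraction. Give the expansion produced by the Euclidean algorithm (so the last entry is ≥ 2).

[0; 6, 7, 3, 1, 2]

80 = 0*491 + 80
491 = 6*80 + 11
80 = 7*11 + 3
11 = 3*3 + 2
3 = 1*2 + 1
2 = 2*1 + 0  (stop)
So 80/491 = [0; 6, 7, 3, 1, 2].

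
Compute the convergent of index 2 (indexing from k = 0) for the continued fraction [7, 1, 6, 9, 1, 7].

55/7

Using pₖ = aₖpₖ₋₁ + pₖ₋₂, qₖ = aₖqₖ₋₁ + qₖ₋₂ (with p₋₁=1, p₋₂=0, q₋₁=0, q₋₂=1):
  k=0: a=7, p=7, q=1
  k=1: a=1, p=8, q=1
  k=2: a=6, p=55, q=7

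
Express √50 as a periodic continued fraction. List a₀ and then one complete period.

a₀ = ⌊√50⌋ = 7.
With m₀=0, d₀=1 and mₖ₊₁ = dₖaₖ − mₖ, dₖ₊₁ = (n − mₖ₊₁²)/dₖ, aₖ₊₁ = ⌊(a₀+mₖ₊₁)/dₖ₊₁⌋:
  k=1: m=7, d=1, a=14
d=1 and a=2a₀=14 at k=1, so the next step gives (m, d) = (7, 1) again — its k=1 value — and the period has length 1.

[7; 14]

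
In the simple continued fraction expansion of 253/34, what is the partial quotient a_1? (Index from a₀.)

253 = 7·34 + 15   →  a_0 = 7
34 = 2·15 + 4   →  a_1 = 2

2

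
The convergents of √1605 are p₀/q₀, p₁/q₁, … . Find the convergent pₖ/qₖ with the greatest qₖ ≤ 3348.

√1605 = [40; 16, 80, …] (period length 2).
Convergents:
  p_0/q_0 = 40/1
  p_1/q_1 = 641/16
  p_2/q_2 = 51320/1281
  p_3/q_3 = 821761/20512
q_2 = 1281 ≤ 3348 < 20512 = q_3, so the answer is 51320/1281.

51320/1281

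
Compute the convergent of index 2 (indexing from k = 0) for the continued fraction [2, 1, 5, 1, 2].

Using pₖ = aₖpₖ₋₁ + pₖ₋₂, qₖ = aₖqₖ₋₁ + qₖ₋₂ (with p₋₁=1, p₋₂=0, q₋₁=0, q₋₂=1):
  k=0: a=2, p=2, q=1
  k=1: a=1, p=3, q=1
  k=2: a=5, p=17, q=6

17/6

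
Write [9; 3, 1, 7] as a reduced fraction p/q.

287/31

Fold from the inside: start with 7/1.
  1 + 1/7 = 8/7
  3 + 7/8 = 31/8
  9 + 8/31 = 287/31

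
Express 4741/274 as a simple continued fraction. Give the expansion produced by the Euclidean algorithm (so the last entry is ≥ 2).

[17; 3, 3, 3, 8]

4741 = 17·274 + 83
274 = 3·83 + 25
83 = 3·25 + 8
25 = 3·8 + 1
8 = 8·1 + 0  (stop)
So 4741/274 = [17; 3, 3, 3, 8].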